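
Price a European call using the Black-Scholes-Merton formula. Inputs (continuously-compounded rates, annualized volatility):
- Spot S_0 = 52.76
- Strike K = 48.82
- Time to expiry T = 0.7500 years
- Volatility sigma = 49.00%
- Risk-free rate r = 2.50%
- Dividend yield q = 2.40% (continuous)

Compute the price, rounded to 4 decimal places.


d1 = (ln(S/K) + (r - q + 0.5*sigma^2) * T) / (sigma * sqrt(T)) = 0.39684174
d2 = d1 - sigma * sqrt(T) = -0.02751071
exp(-rT) = 0.98142469; exp(-qT) = 0.98216103
C = S_0 * exp(-qT) * N(d1) - K * exp(-rT) * N(d2)
N(d1) = 0.65425791; N(d2) = 0.48902620
C = 52.7600 * 0.98216103 * 0.65425791 - 48.8200 * 0.98142469 * 0.48902620 = 10.4721

Answer: Price = 10.4721


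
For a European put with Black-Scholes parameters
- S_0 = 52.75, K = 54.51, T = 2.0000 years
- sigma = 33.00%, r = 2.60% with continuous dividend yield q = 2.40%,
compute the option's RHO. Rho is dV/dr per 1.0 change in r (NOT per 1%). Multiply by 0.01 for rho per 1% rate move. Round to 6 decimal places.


Answer: Rho = -63.757706

Derivation:
d1 = 0.1715903912; d2 = -0.2951000844
phi(d1) = 0.3931122186; exp(-qT) = 0.9531337871; exp(-rT) = 0.9493288668
N(-d2) = 0.6160412874
Rho = -K*T*exp(-rT)*N(-d2) = -54.5100 * 2.0000 * 0.9493288668 * 0.6160412874 = -63.757706


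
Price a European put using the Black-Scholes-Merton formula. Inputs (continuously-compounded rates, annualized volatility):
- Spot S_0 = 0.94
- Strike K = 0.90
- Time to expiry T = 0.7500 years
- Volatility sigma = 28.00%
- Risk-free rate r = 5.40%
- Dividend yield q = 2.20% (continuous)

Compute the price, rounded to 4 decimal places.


Answer: Price = 0.0594

Derivation:
d1 = (ln(S/K) + (r - q + 0.5*sigma^2) * T) / (sigma * sqrt(T)) = 0.39954747
d2 = d1 - sigma * sqrt(T) = 0.15706035
exp(-rT) = 0.96030916; exp(-qT) = 0.98363538
P = K * exp(-rT) * N(-d2) - S_0 * exp(-qT) * N(-d1)
N(-d1) = 0.34474493; N(-d2) = 0.43759864
P = 0.9000 * 0.96030916 * 0.43759864 - 0.9400 * 0.98363538 * 0.34474493 = 0.0594


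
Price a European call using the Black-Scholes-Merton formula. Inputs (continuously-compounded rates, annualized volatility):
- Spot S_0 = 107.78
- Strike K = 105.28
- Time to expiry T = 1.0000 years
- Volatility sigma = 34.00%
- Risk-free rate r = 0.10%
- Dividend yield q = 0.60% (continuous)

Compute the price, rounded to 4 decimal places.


Answer: Price = 15.3310

Derivation:
d1 = (ln(S/K) + (r - q + 0.5*sigma^2) * T) / (sigma * sqrt(T)) = 0.22431954
d2 = d1 - sigma * sqrt(T) = -0.11568046
exp(-rT) = 0.99900050; exp(-qT) = 0.99401796
C = S_0 * exp(-qT) * N(d1) - K * exp(-rT) * N(d2)
N(d1) = 0.58874567; N(d2) = 0.45395290
C = 107.7800 * 0.99401796 * 0.58874567 - 105.2800 * 0.99900050 * 0.45395290 = 15.3310


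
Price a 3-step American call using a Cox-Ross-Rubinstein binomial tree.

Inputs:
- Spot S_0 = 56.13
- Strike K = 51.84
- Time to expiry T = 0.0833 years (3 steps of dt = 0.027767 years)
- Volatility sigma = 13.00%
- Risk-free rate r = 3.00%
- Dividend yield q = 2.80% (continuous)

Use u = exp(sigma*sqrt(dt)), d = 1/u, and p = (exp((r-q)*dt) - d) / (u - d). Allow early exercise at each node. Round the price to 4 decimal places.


Answer: Price = V(0,0) = 4.2901

Derivation:
dt = T/N = 0.027767
u = exp(sigma*sqrt(dt)) = 1.021899; d = 1/u = 0.978571
p = (exp((r-q)*dt) - d) / (u - d) = 0.495866
Discount per step: exp(-r*dt) = 0.999167
Stock lattice S(k, i) with i counting down-moves:
  k=0: S(0,0) = 56.1300
  k=1: S(1,0) = 57.3592; S(1,1) = 54.9272
  k=2: S(2,0) = 58.6153; S(2,1) = 56.1300; S(2,2) = 53.7501
  k=3: S(3,0) = 59.8989; S(3,1) = 57.3592; S(3,2) = 54.9272; S(3,3) = 52.5983
Terminal payoffs V(N, i) = max(S_T - K, 0):
  V(3,0) = 8.058857; V(3,1) = 5.519172; V(3,2) = 3.087168; V(3,3) = 0.758281
Backward induction: V(k, i) = exp(-r*dt) * [p * V(k+1, i) + (1-p) * V(k+1, i+1)]; then take max(V_cont, immediate exercise) for American.
  V(2,0) = exp(-r*dt) * [p*8.058857 + (1-p)*5.519172] = 6.772872; exercise = 6.775261; V(2,0) = max -> 6.775261
  V(2,1) = exp(-r*dt) * [p*5.519172 + (1-p)*3.087168] = 4.289542; exercise = 4.290000; V(2,1) = max -> 4.290000
  V(2,2) = exp(-r*dt) * [p*3.087168 + (1-p)*0.758281] = 1.911505; exercise = 1.910113; V(2,2) = max -> 1.911505
  V(1,0) = exp(-r*dt) * [p*6.775261 + (1-p)*4.290000] = 5.517759; exercise = 5.519172; V(1,0) = max -> 5.519172
  V(1,1) = exp(-r*dt) * [p*4.290000 + (1-p)*1.911505] = 3.088347; exercise = 3.087168; V(1,1) = max -> 3.088347
  V(0,0) = exp(-r*dt) * [p*5.519172 + (1-p)*3.088347] = 4.290136; exercise = 4.290000; V(0,0) = max -> 4.290136


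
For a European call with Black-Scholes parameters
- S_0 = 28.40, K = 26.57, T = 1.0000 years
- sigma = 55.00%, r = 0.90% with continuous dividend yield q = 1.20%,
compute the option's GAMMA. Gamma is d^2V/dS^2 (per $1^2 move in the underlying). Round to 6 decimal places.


d1 = 0.3906479734; d2 = -0.1593520266
phi(d1) = 0.3696341846; exp(-qT) = 0.9880717129; exp(-rT) = 0.9910403788
Gamma = exp(-qT) * phi(d1) / (S * sigma * sqrt(T)) = 0.9880717129 * 0.3696341846 / (28.4000 * 0.5500 * 1.0000000000) = 0.023382

Answer: Gamma = 0.023382


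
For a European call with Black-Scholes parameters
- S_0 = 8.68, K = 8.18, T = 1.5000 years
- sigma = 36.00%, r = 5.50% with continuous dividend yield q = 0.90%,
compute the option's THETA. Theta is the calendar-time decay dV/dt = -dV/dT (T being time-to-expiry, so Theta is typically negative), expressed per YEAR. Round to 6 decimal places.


d1 = 0.5115110169; d2 = 0.0706028632
phi(d1) = 0.3500216416; exp(-qT) = 0.9865907163; exp(-rT) = 0.9208114379
Theta = -S*exp(-qT)*phi(d1)*sigma/(2*sqrt(T)) - r*K*exp(-rT)*N(d2) + q*S*exp(-qT)*N(d1)
N(d1) = 0.6955033620; N(d2) = 0.5281430842; sqrt(T) = 1.2247448714
Term 1 = -8.6800 * 0.9865907163 * 0.3500216416 * 0.3600 / (2 * 1.2247448714) = -0.4405330770
Term 2 = -0.0550 * 8.1800 * 0.9208114379 * 0.5281430842 = -0.2187954547
Term 3 = 0.0090 * 8.6800 * 0.9865907163 * 0.6955033620 = 0.0536041597
Theta = -0.4405330770 + (-0.2187954547) + (0.0536041597) = -0.605724

Answer: Theta = -0.605724


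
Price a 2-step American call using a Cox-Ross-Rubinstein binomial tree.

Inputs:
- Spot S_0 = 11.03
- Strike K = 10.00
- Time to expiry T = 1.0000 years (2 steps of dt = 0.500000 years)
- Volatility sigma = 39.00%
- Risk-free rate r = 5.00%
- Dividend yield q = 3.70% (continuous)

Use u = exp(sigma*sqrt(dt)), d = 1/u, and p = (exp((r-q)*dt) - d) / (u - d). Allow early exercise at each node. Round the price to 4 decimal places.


dt = T/N = 0.500000
u = exp(sigma*sqrt(dt)) = 1.317547; d = 1/u = 0.758986
p = (exp((r-q)*dt) - d) / (u - d) = 0.443166
Discount per step: exp(-r*dt) = 0.975310
Stock lattice S(k, i) with i counting down-moves:
  k=0: S(0,0) = 11.0300
  k=1: S(1,0) = 14.5325; S(1,1) = 8.3716
  k=2: S(2,0) = 19.1473; S(2,1) = 11.0300; S(2,2) = 6.3539
Terminal payoffs V(N, i) = max(S_T - K, 0):
  V(2,0) = 9.147308; V(2,1) = 1.030000; V(2,2) = 0.000000
Backward induction: V(k, i) = exp(-r*dt) * [p * V(k+1, i) + (1-p) * V(k+1, i+1)]; then take max(V_cont, immediate exercise) for American.
  V(1,0) = exp(-r*dt) * [p*9.147308 + (1-p)*1.030000] = 4.513063; exercise = 4.532543; V(1,0) = max -> 4.532543
  V(1,1) = exp(-r*dt) * [p*1.030000 + (1-p)*0.000000] = 0.445191; exercise = 0.000000; V(1,1) = max -> 0.445191
  V(0,0) = exp(-r*dt) * [p*4.532543 + (1-p)*0.445191] = 2.200850; exercise = 1.030000; V(0,0) = max -> 2.200850

Answer: Price = V(0,0) = 2.2009


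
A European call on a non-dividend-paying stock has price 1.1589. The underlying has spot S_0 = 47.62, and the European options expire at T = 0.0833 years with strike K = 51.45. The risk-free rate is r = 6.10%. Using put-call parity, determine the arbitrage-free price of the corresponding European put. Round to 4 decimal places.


Answer: Put price = 4.7281

Derivation:
Put-call parity: C - P = S_0 * exp(-qT) - K * exp(-rT).
S_0 * exp(-qT) = 47.6200 * 1.00000000 = 47.62000000
K * exp(-rT) = 51.4500 * 0.99493159 = 51.18923020
P = C - S*exp(-qT) + K*exp(-rT)
P = 1.1589 - 47.62000000 + 51.18923020 = 4.7281


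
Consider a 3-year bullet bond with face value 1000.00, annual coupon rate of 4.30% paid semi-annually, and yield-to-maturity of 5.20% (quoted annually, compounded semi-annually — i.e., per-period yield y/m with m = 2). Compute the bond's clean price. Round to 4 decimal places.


Coupon per period c = face * coupon_rate / m = 21.500000
Periods per year m = 2; per-period yield y/m = 0.026000
Number of cashflows N = 6
Cashflows (t years, CF_t, discount factor 1/(1+y/m)^(m*t), PV):
  t = 0.5000: CF_t = 21.500000, DF = 0.974659, PV = 20.955166
  t = 1.0000: CF_t = 21.500000, DF = 0.949960, PV = 20.424138
  t = 1.5000: CF_t = 21.500000, DF = 0.925887, PV = 19.906567
  t = 2.0000: CF_t = 21.500000, DF = 0.902424, PV = 19.402112
  t = 2.5000: CF_t = 21.500000, DF = 0.879555, PV = 18.910441
  t = 3.0000: CF_t = 1021.500000, DF = 0.857266, PV = 875.697694
Price P = sum_t PV_t = 975.296119

Answer: Price = 975.2961


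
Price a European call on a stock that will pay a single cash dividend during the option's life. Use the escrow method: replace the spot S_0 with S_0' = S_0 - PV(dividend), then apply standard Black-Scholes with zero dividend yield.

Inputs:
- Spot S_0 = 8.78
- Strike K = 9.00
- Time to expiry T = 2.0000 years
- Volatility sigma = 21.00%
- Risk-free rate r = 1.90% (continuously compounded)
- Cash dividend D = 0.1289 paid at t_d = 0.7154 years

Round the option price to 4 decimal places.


Answer: Price = 1.0163

Derivation:
PV(D) = D * exp(-r * t_d) = 0.1289 * 0.98649936 = 0.12715977
S_0' = S_0 - PV(D) = 8.7800 - 0.12715977 = 8.65284023
d1 = (ln(S_0'/K) + (r + sigma^2/2)*T) / (sigma*sqrt(T)) = 0.14399065
d2 = d1 - sigma*sqrt(T) = -0.15299420
exp(-rT) = 0.96271294
N(d1) = 0.55724607; N(d2) = 0.43920142
C = S_0' * N(d1) - K * exp(-rT) * N(d2) = 8.65284023 * 0.55724607 - 9.0000 * 0.96271294 * 0.43920142 = 1.0163


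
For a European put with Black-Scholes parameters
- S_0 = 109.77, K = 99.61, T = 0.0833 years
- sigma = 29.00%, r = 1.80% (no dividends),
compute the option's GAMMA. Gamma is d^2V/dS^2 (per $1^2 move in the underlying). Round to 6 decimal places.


d1 = 1.2201677154; d2 = 1.1364686712
phi(d1) = 0.1895043764; exp(-qT) = 1.0000000000; exp(-rT) = 0.9985017235
Gamma = exp(-qT) * phi(d1) / (S * sigma * sqrt(T)) = 1.0000000000 * 0.1895043764 / (109.7700 * 0.2900 * 0.2886173938) = 0.020626

Answer: Gamma = 0.020626


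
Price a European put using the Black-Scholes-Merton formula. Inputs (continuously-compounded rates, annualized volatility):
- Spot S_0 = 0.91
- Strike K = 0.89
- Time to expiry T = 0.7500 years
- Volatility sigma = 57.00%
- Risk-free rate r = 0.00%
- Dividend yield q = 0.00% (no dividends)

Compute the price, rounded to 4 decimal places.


Answer: Price = 0.1656

Derivation:
d1 = (ln(S/K) + (r - q + 0.5*sigma^2) * T) / (sigma * sqrt(T)) = 0.29183666
d2 = d1 - sigma * sqrt(T) = -0.20179782
exp(-rT) = 1.00000000; exp(-qT) = 1.00000000
P = K * exp(-rT) * N(-d2) - S_0 * exp(-qT) * N(-d1)
N(-d1) = 0.38520576; N(-d2) = 0.57996261
P = 0.8900 * 1.00000000 * 0.57996261 - 0.9100 * 1.00000000 * 0.38520576 = 0.1656


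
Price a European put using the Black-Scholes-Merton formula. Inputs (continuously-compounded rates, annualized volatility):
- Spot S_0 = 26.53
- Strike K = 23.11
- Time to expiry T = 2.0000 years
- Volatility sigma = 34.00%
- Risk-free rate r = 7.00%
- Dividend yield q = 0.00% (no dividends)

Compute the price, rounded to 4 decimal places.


Answer: Price = 1.9102

Derivation:
d1 = (ln(S/K) + (r - q + 0.5*sigma^2) * T) / (sigma * sqrt(T)) = 0.81860243
d2 = d1 - sigma * sqrt(T) = 0.33776982
exp(-rT) = 0.86935824; exp(-qT) = 1.00000000
P = K * exp(-rT) * N(-d2) - S_0 * exp(-qT) * N(-d1)
N(-d1) = 0.20650664; N(-d2) = 0.36776833
P = 23.1100 * 0.86935824 * 0.36776833 - 26.5300 * 1.00000000 * 0.20650664 = 1.9102


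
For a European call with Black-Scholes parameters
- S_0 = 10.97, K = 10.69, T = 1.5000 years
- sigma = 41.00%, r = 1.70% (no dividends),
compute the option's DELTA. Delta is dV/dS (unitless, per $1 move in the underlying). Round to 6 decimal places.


Answer: Delta = 0.638085

Derivation:
d1 = 0.3533449678; d2 = -0.1488004294
phi(d1) = 0.3747991988; exp(-qT) = 1.0000000000; exp(-rT) = 0.9748223790
N(d1) = 0.6380850813
Delta = exp(-qT) * N(d1) = 1.0000000000 * 0.6380850813 = 0.638085


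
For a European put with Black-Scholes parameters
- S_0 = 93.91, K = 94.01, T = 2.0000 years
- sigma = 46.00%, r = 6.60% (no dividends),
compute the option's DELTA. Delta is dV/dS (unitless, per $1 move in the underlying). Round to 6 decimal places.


Answer: Delta = -0.299256

Derivation:
d1 = 0.5265420184; d2 = -0.1239962203
phi(d1) = 0.3473015759; exp(-qT) = 1.0000000000; exp(-rT) = 0.8763409951
N(-d1) = 0.2992558328
Delta = -exp(-qT) * N(-d1) = -1.0000000000 * 0.2992558328 = -0.299256


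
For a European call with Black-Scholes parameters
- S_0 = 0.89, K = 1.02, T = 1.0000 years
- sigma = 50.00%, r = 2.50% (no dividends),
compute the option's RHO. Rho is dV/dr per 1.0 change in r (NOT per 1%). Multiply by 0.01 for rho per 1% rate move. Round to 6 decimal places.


d1 = 0.0273271129; d2 = -0.4726728871
phi(d1) = 0.3987933489; exp(-qT) = 1.0000000000; exp(-rT) = 0.9753099120
N(d2) = 0.3182232865
Rho = K*T*exp(-rT)*N(d2) = 1.0200 * 1.0000 * 0.9753099120 * 0.3182232865 = 0.316574

Answer: Rho = 0.316574


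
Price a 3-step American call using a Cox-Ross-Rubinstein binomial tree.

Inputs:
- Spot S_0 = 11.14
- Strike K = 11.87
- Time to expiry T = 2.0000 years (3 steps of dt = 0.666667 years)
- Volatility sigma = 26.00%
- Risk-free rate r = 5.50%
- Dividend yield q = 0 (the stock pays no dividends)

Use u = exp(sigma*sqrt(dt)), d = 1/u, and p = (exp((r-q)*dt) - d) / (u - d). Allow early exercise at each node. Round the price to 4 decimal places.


dt = T/N = 0.666667
u = exp(sigma*sqrt(dt)) = 1.236505; d = 1/u = 0.808731
p = (exp((r-q)*dt) - d) / (u - d) = 0.534432
Discount per step: exp(-r*dt) = 0.963997
Stock lattice S(k, i) with i counting down-moves:
  k=0: S(0,0) = 11.1400
  k=1: S(1,0) = 13.7747; S(1,1) = 9.0093
  k=2: S(2,0) = 17.0325; S(2,1) = 11.1400; S(2,2) = 7.2861
  k=3: S(3,0) = 21.0607; S(3,1) = 13.7747; S(3,2) = 9.0093; S(3,3) = 5.8925
Terminal payoffs V(N, i) = max(S_T - K, 0):
  V(3,0) = 9.190717; V(3,1) = 1.904669; V(3,2) = 0.000000; V(3,3) = 0.000000
Backward induction: V(k, i) = exp(-r*dt) * [p * V(k+1, i) + (1-p) * V(k+1, i+1)]; then take max(V_cont, immediate exercise) for American.
  V(2,0) = exp(-r*dt) * [p*9.190717 + (1-p)*1.904669] = 5.589803; exercise = 5.162452; V(2,0) = max -> 5.589803
  V(2,1) = exp(-r*dt) * [p*1.904669 + (1-p)*0.000000] = 0.981268; exercise = 0.000000; V(2,1) = max -> 0.981268
  V(2,2) = exp(-r*dt) * [p*0.000000 + (1-p)*0.000000] = 0.000000; exercise = 0.000000; V(2,2) = max -> 0.000000
  V(1,0) = exp(-r*dt) * [p*5.589803 + (1-p)*0.981268] = 3.320215; exercise = 1.904669; V(1,0) = max -> 3.320215
  V(1,1) = exp(-r*dt) * [p*0.981268 + (1-p)*0.000000] = 0.505541; exercise = 0.000000; V(1,1) = max -> 0.505541
  V(0,0) = exp(-r*dt) * [p*3.320215 + (1-p)*0.505541] = 1.937435; exercise = 0.000000; V(0,0) = max -> 1.937435

Answer: Price = V(0,0) = 1.9374


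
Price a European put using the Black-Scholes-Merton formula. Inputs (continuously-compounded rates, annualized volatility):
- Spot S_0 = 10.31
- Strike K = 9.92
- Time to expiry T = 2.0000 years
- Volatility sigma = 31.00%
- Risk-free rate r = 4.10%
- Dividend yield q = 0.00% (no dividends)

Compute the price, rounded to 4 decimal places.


Answer: Price = 1.1641

Derivation:
d1 = (ln(S/K) + (r - q + 0.5*sigma^2) * T) / (sigma * sqrt(T)) = 0.49420235
d2 = d1 - sigma * sqrt(T) = 0.05579615
exp(-rT) = 0.92127196; exp(-qT) = 1.00000000
P = K * exp(-rT) * N(-d2) - S_0 * exp(-qT) * N(-d1)
N(-d1) = 0.31058164; N(-d2) = 0.47775210
P = 9.9200 * 0.92127196 * 0.47775210 - 10.3100 * 1.00000000 * 0.31058164 = 1.1641


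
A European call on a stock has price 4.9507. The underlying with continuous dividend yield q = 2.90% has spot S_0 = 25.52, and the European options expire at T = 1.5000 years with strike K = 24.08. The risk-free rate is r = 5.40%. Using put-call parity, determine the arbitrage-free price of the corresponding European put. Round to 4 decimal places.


Answer: Put price = 2.7234

Derivation:
Put-call parity: C - P = S_0 * exp(-qT) - K * exp(-rT).
S_0 * exp(-qT) = 25.5200 * 0.95743255 = 24.43367878
K * exp(-rT) = 24.0800 * 0.92219369 = 22.20642409
P = C - S*exp(-qT) + K*exp(-rT)
P = 4.9507 - 24.43367878 + 22.20642409 = 2.7234


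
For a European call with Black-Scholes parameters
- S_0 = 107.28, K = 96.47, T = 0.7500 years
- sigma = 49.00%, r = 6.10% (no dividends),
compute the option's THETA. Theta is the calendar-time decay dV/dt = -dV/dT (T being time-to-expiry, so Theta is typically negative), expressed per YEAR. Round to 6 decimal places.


Answer: Theta = -13.427555

Derivation:
d1 = 0.5702751593; d2 = 0.1459227114
phi(d1) = 0.3390711160; exp(-qT) = 1.0000000000; exp(-rT) = 0.9552807525
Theta = -S*exp(-qT)*phi(d1)*sigma/(2*sqrt(T)) - r*K*exp(-rT)*N(d2) + q*S*exp(-qT)*N(d1)
N(d1) = 0.7157544568; N(d2) = 0.5580087988; sqrt(T) = 0.8660254038
Term 1 = -107.2800 * 1.0000000000 * 0.3390711160 * 0.4900 / (2 * 0.8660254038) = -10.2907022651
Term 2 = -0.0610 * 96.4700 * 0.9552807525 * 0.5580087988 = -3.1368531506
Term 3 = 0 (no dividend yield, q = 0)
Theta = -10.2907022651 + (-3.1368531506) + (0.0000000000) = -13.427555


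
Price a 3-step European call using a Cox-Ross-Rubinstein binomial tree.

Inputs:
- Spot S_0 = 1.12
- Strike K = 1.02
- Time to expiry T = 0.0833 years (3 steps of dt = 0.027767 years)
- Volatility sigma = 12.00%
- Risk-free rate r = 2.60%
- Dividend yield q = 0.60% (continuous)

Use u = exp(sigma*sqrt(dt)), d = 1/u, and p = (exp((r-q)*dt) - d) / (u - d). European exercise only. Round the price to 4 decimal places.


dt = T/N = 0.027767
u = exp(sigma*sqrt(dt)) = 1.020197; d = 1/u = 0.980203
p = (exp((r-q)*dt) - d) / (u - d) = 0.508890
Discount per step: exp(-r*dt) = 0.999278
Stock lattice S(k, i) with i counting down-moves:
  k=0: S(0,0) = 1.1200
  k=1: S(1,0) = 1.1426; S(1,1) = 1.0978
  k=2: S(2,0) = 1.1657; S(2,1) = 1.1200; S(2,2) = 1.0761
  k=3: S(3,0) = 1.1892; S(3,1) = 1.1426; S(3,2) = 1.0978; S(3,3) = 1.0548
Terminal payoffs V(N, i) = max(S_T - K, 0):
  V(3,0) = 0.169243; V(3,1) = 0.122621; V(3,2) = 0.077827; V(3,3) = 0.034789
Backward induction: V(k, i) = exp(-r*dt) * [p * V(k+1, i) + (1-p) * V(k+1, i+1)].
  V(2,0) = exp(-r*dt) * [p*0.169243 + (1-p)*0.122621] = 0.146241
  V(2,1) = exp(-r*dt) * [p*0.122621 + (1-p)*0.077827] = 0.100550
  V(2,2) = exp(-r*dt) * [p*0.077827 + (1-p)*0.034789] = 0.056650
  V(1,0) = exp(-r*dt) * [p*0.146241 + (1-p)*0.100550] = 0.123712
  V(1,1) = exp(-r*dt) * [p*0.100550 + (1-p)*0.056650] = 0.078933
  V(0,0) = exp(-r*dt) * [p*0.123712 + (1-p)*0.078933] = 0.101647

Answer: Price = V(0,0) = 0.1016


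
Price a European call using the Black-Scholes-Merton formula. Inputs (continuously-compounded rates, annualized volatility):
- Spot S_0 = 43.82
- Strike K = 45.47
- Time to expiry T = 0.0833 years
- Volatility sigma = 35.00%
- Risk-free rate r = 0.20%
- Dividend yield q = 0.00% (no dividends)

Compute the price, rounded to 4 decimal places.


Answer: Price = 1.0949

Derivation:
d1 = (ln(S/K) + (r - q + 0.5*sigma^2) * T) / (sigma * sqrt(T)) = -0.31374912
d2 = d1 - sigma * sqrt(T) = -0.41476521
exp(-rT) = 0.99983341; exp(-qT) = 1.00000000
C = S_0 * exp(-qT) * N(d1) - K * exp(-rT) * N(d2)
N(d1) = 0.37685580; N(d2) = 0.33915690
C = 43.8200 * 1.00000000 * 0.37685580 - 45.4700 * 0.99983341 * 0.33915690 = 1.0949


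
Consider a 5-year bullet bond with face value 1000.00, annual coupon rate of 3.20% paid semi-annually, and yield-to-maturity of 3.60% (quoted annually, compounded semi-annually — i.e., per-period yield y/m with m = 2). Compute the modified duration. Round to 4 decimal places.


Answer: Modified duration = 4.5740

Derivation:
Coupon per period c = face * coupon_rate / m = 16.000000
Periods per year m = 2; per-period yield y/m = 0.018000
Number of cashflows N = 10
Cashflows (t years, CF_t, discount factor 1/(1+y/m)^(m*t), PV):
  t = 0.5000: CF_t = 16.000000, DF = 0.982318, PV = 15.717092
  t = 1.0000: CF_t = 16.000000, DF = 0.964949, PV = 15.439187
  t = 1.5000: CF_t = 16.000000, DF = 0.947887, PV = 15.166195
  t = 2.0000: CF_t = 16.000000, DF = 0.931127, PV = 14.898031
  t = 2.5000: CF_t = 16.000000, DF = 0.914663, PV = 14.634608
  t = 3.0000: CF_t = 16.000000, DF = 0.898490, PV = 14.375843
  t = 3.5000: CF_t = 16.000000, DF = 0.882603, PV = 14.121653
  t = 4.0000: CF_t = 16.000000, DF = 0.866997, PV = 13.871958
  t = 4.5000: CF_t = 16.000000, DF = 0.851667, PV = 13.626678
  t = 5.0000: CF_t = 1016.000000, DF = 0.836608, PV = 849.994133
Price P = sum_t PV_t = 981.845378
First compute Macaulay numerator sum_t t * PV_t:
  t * PV_t at t = 0.5000: 7.858546
  t * PV_t at t = 1.0000: 15.439187
  t * PV_t at t = 1.5000: 22.749293
  t * PV_t at t = 2.0000: 29.796062
  t * PV_t at t = 2.5000: 36.586520
  t * PV_t at t = 3.0000: 43.127528
  t * PV_t at t = 3.5000: 49.425786
  t * PV_t at t = 4.0000: 55.487831
  t * PV_t at t = 4.5000: 61.320049
  t * PV_t at t = 5.0000: 4249.970664
Macaulay duration D = 4571.761466 / 981.845378 = 4.656295
Modified duration = D / (1 + y/m) = 4.656295 / (1 + 0.018000) = 4.573963


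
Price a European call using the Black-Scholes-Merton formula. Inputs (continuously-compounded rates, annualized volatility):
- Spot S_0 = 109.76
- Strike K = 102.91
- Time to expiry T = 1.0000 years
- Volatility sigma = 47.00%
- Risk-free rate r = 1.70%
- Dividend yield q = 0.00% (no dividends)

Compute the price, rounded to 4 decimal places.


Answer: Price = 24.1752

Derivation:
d1 = (ln(S/K) + (r - q + 0.5*sigma^2) * T) / (sigma * sqrt(T)) = 0.40827946
d2 = d1 - sigma * sqrt(T) = -0.06172054
exp(-rT) = 0.98314368; exp(-qT) = 1.00000000
C = S_0 * exp(-qT) * N(d1) - K * exp(-rT) * N(d2)
N(d1) = 0.65846574; N(d2) = 0.47539269
C = 109.7600 * 1.00000000 * 0.65846574 - 102.9100 * 0.98314368 * 0.47539269 = 24.1752


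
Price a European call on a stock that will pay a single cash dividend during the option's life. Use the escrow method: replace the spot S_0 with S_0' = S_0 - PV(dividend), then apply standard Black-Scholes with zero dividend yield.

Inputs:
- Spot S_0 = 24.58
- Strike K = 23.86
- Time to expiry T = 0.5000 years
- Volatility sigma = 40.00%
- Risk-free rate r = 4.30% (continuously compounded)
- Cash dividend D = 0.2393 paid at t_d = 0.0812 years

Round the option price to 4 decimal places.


PV(D) = D * exp(-r * t_d) = 0.2393 * 0.99651449 = 0.23846592
S_0' = S_0 - PV(D) = 24.5800 - 0.23846592 = 24.34153408
d1 = (ln(S_0'/K) + (r + sigma^2/2)*T) / (sigma*sqrt(T)) = 0.28807776
d2 = d1 - sigma*sqrt(T) = 0.00523505
exp(-rT) = 0.97872948
N(d1) = 0.61335639; N(d2) = 0.50208847
C = S_0' * N(d1) - K * exp(-rT) * N(d2) = 24.34153408 * 0.61335639 - 23.8600 * 0.97872948 * 0.50208847 = 3.2050

Answer: Price = 3.2050


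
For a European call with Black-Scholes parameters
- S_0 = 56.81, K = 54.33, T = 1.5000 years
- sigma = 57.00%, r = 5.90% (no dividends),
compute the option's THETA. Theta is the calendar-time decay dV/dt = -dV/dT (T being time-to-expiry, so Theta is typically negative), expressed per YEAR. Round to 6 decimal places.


d1 = 0.5397626926; d2 = -0.1583418841
phi(d1) = 0.3448621816; exp(-qT) = 1.0000000000; exp(-rT) = 0.9153031107
Theta = -S*exp(-qT)*phi(d1)*sigma/(2*sqrt(T)) - r*K*exp(-rT)*N(d2) + q*S*exp(-qT)*N(d1)
N(d1) = 0.7053196507; N(d2) = 0.4370937028; sqrt(T) = 1.2247448714
Term 1 = -56.8100 * 1.0000000000 * 0.3448621816 * 0.5700 / (2 * 1.2247448714) = -4.5589999871
Term 2 = -0.0590 * 54.3300 * 0.9153031107 * 0.4370937028 = -1.2824227232
Term 3 = 0 (no dividend yield, q = 0)
Theta = -4.5589999871 + (-1.2824227232) + (0.0000000000) = -5.841423

Answer: Theta = -5.841423


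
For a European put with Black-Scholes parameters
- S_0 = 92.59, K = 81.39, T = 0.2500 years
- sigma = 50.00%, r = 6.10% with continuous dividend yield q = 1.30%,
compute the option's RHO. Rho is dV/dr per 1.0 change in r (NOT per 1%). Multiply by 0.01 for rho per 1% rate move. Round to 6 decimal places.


Answer: Rho = -6.621751

Derivation:
d1 = 0.6887149165; d2 = 0.4387149165
phi(d1) = 0.3147103298; exp(-qT) = 0.9967552755; exp(-rT) = 0.9848656924
N(-d2) = 0.3304340587
Rho = -K*T*exp(-rT)*N(-d2) = -81.3900 * 0.2500 * 0.9848656924 * 0.3304340587 = -6.621751


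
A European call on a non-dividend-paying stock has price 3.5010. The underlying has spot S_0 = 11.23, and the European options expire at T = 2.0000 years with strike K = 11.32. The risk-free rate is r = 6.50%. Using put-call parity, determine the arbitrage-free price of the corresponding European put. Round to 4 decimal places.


Put-call parity: C - P = S_0 * exp(-qT) - K * exp(-rT).
S_0 * exp(-qT) = 11.2300 * 1.00000000 = 11.23000000
K * exp(-rT) = 11.3200 * 0.87809543 = 9.94004028
P = C - S*exp(-qT) + K*exp(-rT)
P = 3.5010 - 11.23000000 + 9.94004028 = 2.2110

Answer: Put price = 2.2110


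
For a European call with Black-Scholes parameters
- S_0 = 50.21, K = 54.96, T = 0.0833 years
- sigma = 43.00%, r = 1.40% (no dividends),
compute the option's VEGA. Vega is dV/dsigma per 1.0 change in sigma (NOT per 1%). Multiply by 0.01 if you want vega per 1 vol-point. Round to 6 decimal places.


d1 = -0.6568940655; d2 = -0.7809995448
phi(d1) = 0.3215206717; exp(-qT) = 1.0000000000; exp(-rT) = 0.9988344797
Vega = S * exp(-qT) * phi(d1) * sqrt(T) = 50.2100 * 1.0000000000 * 0.3215206717 * 0.2886173938 = 4.659310

Answer: Vega = 4.659310


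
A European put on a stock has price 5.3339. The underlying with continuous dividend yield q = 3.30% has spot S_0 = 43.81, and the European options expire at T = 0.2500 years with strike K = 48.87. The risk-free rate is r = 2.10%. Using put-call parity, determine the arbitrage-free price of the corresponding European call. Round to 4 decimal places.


Put-call parity: C - P = S_0 * exp(-qT) - K * exp(-rT).
S_0 * exp(-qT) = 43.8100 * 0.99178394 = 43.45005432
K * exp(-rT) = 48.8700 * 0.99476376 = 48.61410481
C = P + S*exp(-qT) - K*exp(-rT)
C = 5.3339 + 43.45005432 - 48.61410481 = 0.1698

Answer: Call price = 0.1698


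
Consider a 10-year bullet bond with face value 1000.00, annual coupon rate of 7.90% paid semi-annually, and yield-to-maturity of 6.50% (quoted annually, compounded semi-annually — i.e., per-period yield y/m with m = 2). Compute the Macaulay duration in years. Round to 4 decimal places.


Coupon per period c = face * coupon_rate / m = 39.500000
Periods per year m = 2; per-period yield y/m = 0.032500
Number of cashflows N = 20
Cashflows (t years, CF_t, discount factor 1/(1+y/m)^(m*t), PV):
  t = 0.5000: CF_t = 39.500000, DF = 0.968523, PV = 38.256659
  t = 1.0000: CF_t = 39.500000, DF = 0.938037, PV = 37.052454
  t = 1.5000: CF_t = 39.500000, DF = 0.908510, PV = 35.886154
  t = 2.0000: CF_t = 39.500000, DF = 0.879913, PV = 34.756565
  t = 2.5000: CF_t = 39.500000, DF = 0.852216, PV = 33.662533
  t = 3.0000: CF_t = 39.500000, DF = 0.825391, PV = 32.602938
  t = 3.5000: CF_t = 39.500000, DF = 0.799410, PV = 31.576695
  t = 4.0000: CF_t = 39.500000, DF = 0.774247, PV = 30.582756
  t = 4.5000: CF_t = 39.500000, DF = 0.749876, PV = 29.620102
  t = 5.0000: CF_t = 39.500000, DF = 0.726272, PV = 28.687750
  t = 5.5000: CF_t = 39.500000, DF = 0.703411, PV = 27.784746
  t = 6.0000: CF_t = 39.500000, DF = 0.681270, PV = 26.910166
  t = 6.5000: CF_t = 39.500000, DF = 0.659826, PV = 26.063114
  t = 7.0000: CF_t = 39.500000, DF = 0.639056, PV = 25.242726
  t = 7.5000: CF_t = 39.500000, DF = 0.618941, PV = 24.448161
  t = 8.0000: CF_t = 39.500000, DF = 0.599458, PV = 23.678606
  t = 8.5000: CF_t = 39.500000, DF = 0.580589, PV = 22.933275
  t = 9.0000: CF_t = 39.500000, DF = 0.562314, PV = 22.211404
  t = 9.5000: CF_t = 39.500000, DF = 0.544614, PV = 21.512256
  t = 10.0000: CF_t = 1039.500000, DF = 0.527471, PV = 548.306365
Price P = sum_t PV_t = 1101.775423
Macaulay numerator sum_t t * PV_t:
  t * PV_t at t = 0.5000: 19.128329
  t * PV_t at t = 1.0000: 37.052454
  t * PV_t at t = 1.5000: 53.829231
  t * PV_t at t = 2.0000: 69.513131
  t * PV_t at t = 2.5000: 84.156333
  t * PV_t at t = 3.0000: 97.808813
  t * PV_t at t = 3.5000: 110.518433
  t * PV_t at t = 4.0000: 122.331022
  t * PV_t at t = 4.5000: 133.290460
  t * PV_t at t = 5.0000: 143.438752
  t * PV_t at t = 5.5000: 152.816103
  t * PV_t at t = 6.0000: 161.460994
  t * PV_t at t = 6.5000: 169.410244
  t * PV_t at t = 7.0000: 176.699081
  t * PV_t at t = 7.5000: 183.361205
  t * PV_t at t = 8.0000: 189.428848
  t * PV_t at t = 8.5000: 194.932834
  t * PV_t at t = 9.0000: 199.902635
  t * PV_t at t = 9.5000: 204.366428
  t * PV_t at t = 10.0000: 5483.063646
Macaulay duration D = (sum_t t * PV_t) / P = 7986.508975 / 1101.775423 = 7.248763

Answer: Macaulay duration = 7.2488 years


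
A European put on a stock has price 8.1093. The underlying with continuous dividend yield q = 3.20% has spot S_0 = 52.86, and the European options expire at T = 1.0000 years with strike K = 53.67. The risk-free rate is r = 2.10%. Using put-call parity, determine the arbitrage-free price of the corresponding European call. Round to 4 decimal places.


Put-call parity: C - P = S_0 * exp(-qT) - K * exp(-rT).
S_0 * exp(-qT) = 52.8600 * 0.96850658 = 51.19525793
K * exp(-rT) = 53.6700 * 0.97921896 = 52.55468183
C = P + S*exp(-qT) - K*exp(-rT)
C = 8.1093 + 51.19525793 - 52.55468183 = 6.7499

Answer: Call price = 6.7499


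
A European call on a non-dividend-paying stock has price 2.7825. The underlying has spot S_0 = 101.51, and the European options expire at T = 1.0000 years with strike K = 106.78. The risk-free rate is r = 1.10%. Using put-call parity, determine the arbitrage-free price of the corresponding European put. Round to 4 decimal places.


Put-call parity: C - P = S_0 * exp(-qT) - K * exp(-rT).
S_0 * exp(-qT) = 101.5100 * 1.00000000 = 101.51000000
K * exp(-rT) = 106.7800 * 0.98906028 = 105.61185657
P = C - S*exp(-qT) + K*exp(-rT)
P = 2.7825 - 101.51000000 + 105.61185657 = 6.8844

Answer: Put price = 6.8844


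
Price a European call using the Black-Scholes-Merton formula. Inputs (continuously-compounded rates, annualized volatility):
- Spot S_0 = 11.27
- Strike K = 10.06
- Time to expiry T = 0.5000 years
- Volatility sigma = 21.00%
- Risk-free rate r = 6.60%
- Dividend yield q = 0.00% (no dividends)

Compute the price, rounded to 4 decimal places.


d1 = (ln(S/K) + (r - q + 0.5*sigma^2) * T) / (sigma * sqrt(T)) = 1.06134818
d2 = d1 - sigma * sqrt(T) = 0.91285575
exp(-rT) = 0.96753856; exp(-qT) = 1.00000000
C = S_0 * exp(-qT) * N(d1) - K * exp(-rT) * N(d2)
N(d1) = 0.85573415; N(d2) = 0.81934079
C = 11.2700 * 1.00000000 * 0.85573415 - 10.0600 * 0.96753856 * 0.81934079 = 1.6691

Answer: Price = 1.6691


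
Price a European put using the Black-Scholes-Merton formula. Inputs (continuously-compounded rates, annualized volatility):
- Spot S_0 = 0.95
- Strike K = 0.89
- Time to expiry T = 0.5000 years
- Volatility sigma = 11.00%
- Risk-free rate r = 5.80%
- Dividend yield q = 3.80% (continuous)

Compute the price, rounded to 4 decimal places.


Answer: Price = 0.0062

Derivation:
d1 = (ln(S/K) + (r - q + 0.5*sigma^2) * T) / (sigma * sqrt(T)) = 1.00621966
d2 = d1 - sigma * sqrt(T) = 0.92843791
exp(-rT) = 0.97141646; exp(-qT) = 0.98117936
P = K * exp(-rT) * N(-d2) - S_0 * exp(-qT) * N(-d1)
N(-d1) = 0.15715496; N(-d2) = 0.17659023
P = 0.8900 * 0.97141646 * 0.17659023 - 0.9500 * 0.98117936 * 0.15715496 = 0.0062


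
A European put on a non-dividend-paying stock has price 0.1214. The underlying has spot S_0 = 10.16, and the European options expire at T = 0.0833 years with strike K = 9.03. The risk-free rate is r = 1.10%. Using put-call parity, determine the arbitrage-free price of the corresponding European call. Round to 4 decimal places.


Put-call parity: C - P = S_0 * exp(-qT) - K * exp(-rT).
S_0 * exp(-qT) = 10.1600 * 1.00000000 = 10.16000000
K * exp(-rT) = 9.0300 * 0.99908412 = 9.02172960
C = P + S*exp(-qT) - K*exp(-rT)
C = 0.1214 + 10.16000000 - 9.02172960 = 1.2597

Answer: Call price = 1.2597


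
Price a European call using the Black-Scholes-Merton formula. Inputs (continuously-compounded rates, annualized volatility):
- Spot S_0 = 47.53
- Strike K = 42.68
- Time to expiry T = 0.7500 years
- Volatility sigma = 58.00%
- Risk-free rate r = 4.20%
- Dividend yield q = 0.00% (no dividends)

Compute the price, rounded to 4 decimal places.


d1 = (ln(S/K) + (r - q + 0.5*sigma^2) * T) / (sigma * sqrt(T)) = 0.52813746
d2 = d1 - sigma * sqrt(T) = 0.02584272
exp(-rT) = 0.96899096; exp(-qT) = 1.00000000
C = S_0 * exp(-qT) * N(d1) - K * exp(-rT) * N(d2)
N(d1) = 0.70129803; N(d2) = 0.51030861
C = 47.5300 * 1.00000000 * 0.70129803 - 42.6800 * 0.96899096 * 0.51030861 = 12.2281

Answer: Price = 12.2281


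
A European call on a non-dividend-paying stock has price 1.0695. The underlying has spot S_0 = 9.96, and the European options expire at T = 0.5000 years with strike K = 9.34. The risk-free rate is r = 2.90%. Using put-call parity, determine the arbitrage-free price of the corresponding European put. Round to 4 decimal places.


Answer: Put price = 0.3150

Derivation:
Put-call parity: C - P = S_0 * exp(-qT) - K * exp(-rT).
S_0 * exp(-qT) = 9.9600 * 1.00000000 = 9.96000000
K * exp(-rT) = 9.3400 * 0.98560462 = 9.20554714
P = C - S*exp(-qT) + K*exp(-rT)
P = 1.0695 - 9.96000000 + 9.20554714 = 0.3150


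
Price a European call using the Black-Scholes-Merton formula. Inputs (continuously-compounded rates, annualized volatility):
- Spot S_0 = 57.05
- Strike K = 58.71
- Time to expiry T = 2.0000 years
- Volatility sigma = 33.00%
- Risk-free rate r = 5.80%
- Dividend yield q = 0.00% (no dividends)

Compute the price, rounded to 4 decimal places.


Answer: Price = 12.6439

Derivation:
d1 = (ln(S/K) + (r - q + 0.5*sigma^2) * T) / (sigma * sqrt(T)) = 0.42044571
d2 = d1 - sigma * sqrt(T) = -0.04624477
exp(-rT) = 0.89047522; exp(-qT) = 1.00000000
C = S_0 * exp(-qT) * N(d1) - K * exp(-rT) * N(d2)
N(d1) = 0.66292006; N(d2) = 0.48155758
C = 57.0500 * 1.00000000 * 0.66292006 - 58.7100 * 0.89047522 * 0.48155758 = 12.6439


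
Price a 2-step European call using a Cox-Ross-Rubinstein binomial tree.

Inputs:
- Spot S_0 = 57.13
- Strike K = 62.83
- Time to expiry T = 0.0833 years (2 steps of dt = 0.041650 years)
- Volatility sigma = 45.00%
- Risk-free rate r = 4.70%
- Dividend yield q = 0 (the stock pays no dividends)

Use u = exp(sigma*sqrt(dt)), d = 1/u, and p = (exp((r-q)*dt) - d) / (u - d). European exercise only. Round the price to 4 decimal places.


Answer: Price = V(0,0) = 1.3787

Derivation:
dt = T/N = 0.041650
u = exp(sigma*sqrt(dt)) = 1.096187; d = 1/u = 0.912253
p = (exp((r-q)*dt) - d) / (u - d) = 0.487710
Discount per step: exp(-r*dt) = 0.998044
Stock lattice S(k, i) with i counting down-moves:
  k=0: S(0,0) = 57.1300
  k=1: S(1,0) = 62.6251; S(1,1) = 52.1170
  k=2: S(2,0) = 68.6488; S(2,1) = 57.1300; S(2,2) = 47.5439
Terminal payoffs V(N, i) = max(S_T - K, 0):
  V(2,0) = 5.818848; V(2,1) = 0.000000; V(2,2) = 0.000000
Backward induction: V(k, i) = exp(-r*dt) * [p * V(k+1, i) + (1-p) * V(k+1, i+1)].
  V(1,0) = exp(-r*dt) * [p*5.818848 + (1-p)*0.000000] = 2.832360
  V(1,1) = exp(-r*dt) * [p*0.000000 + (1-p)*0.000000] = 0.000000
  V(0,0) = exp(-r*dt) * [p*2.832360 + (1-p)*0.000000] = 1.378669


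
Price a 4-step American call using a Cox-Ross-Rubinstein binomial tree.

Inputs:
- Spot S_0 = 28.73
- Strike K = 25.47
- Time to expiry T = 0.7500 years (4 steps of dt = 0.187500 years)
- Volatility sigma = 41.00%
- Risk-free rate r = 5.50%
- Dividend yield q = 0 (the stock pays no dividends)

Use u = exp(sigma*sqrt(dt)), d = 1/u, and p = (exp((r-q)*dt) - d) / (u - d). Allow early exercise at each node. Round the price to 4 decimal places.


Answer: Price = V(0,0) = 6.4122

Derivation:
dt = T/N = 0.187500
u = exp(sigma*sqrt(dt)) = 1.194270; d = 1/u = 0.837332
p = (exp((r-q)*dt) - d) / (u - d) = 0.484773
Discount per step: exp(-r*dt) = 0.989740
Stock lattice S(k, i) with i counting down-moves:
  k=0: S(0,0) = 28.7300
  k=1: S(1,0) = 34.3114; S(1,1) = 24.0565
  k=2: S(2,0) = 40.9771; S(2,1) = 28.7300; S(2,2) = 20.1433
  k=3: S(3,0) = 48.9377; S(3,1) = 34.3114; S(3,2) = 24.0565; S(3,3) = 16.8666
  k=4: S(4,0) = 58.4448; S(4,1) = 40.9771; S(4,2) = 28.7300; S(4,3) = 20.1433; S(4,4) = 14.1229
Terminal payoffs V(N, i) = max(S_T - K, 0):
  V(4,0) = 32.974799; V(4,1) = 15.507056; V(4,2) = 3.260000; V(4,3) = 0.000000; V(4,4) = 0.000000
Backward induction: V(k, i) = exp(-r*dt) * [p * V(k+1, i) + (1-p) * V(k+1, i+1)]; then take max(V_cont, immediate exercise) for American.
  V(3,0) = exp(-r*dt) * [p*32.974799 + (1-p)*15.507056] = 23.728982; exercise = 23.467672; V(3,0) = max -> 23.728982
  V(3,1) = exp(-r*dt) * [p*15.507056 + (1-p)*3.260000] = 9.102690; exercise = 8.841380; V(3,1) = max -> 9.102690
  V(3,2) = exp(-r*dt) * [p*3.260000 + (1-p)*0.000000] = 1.564148; exercise = 0.000000; V(3,2) = max -> 1.564148
  V(3,3) = exp(-r*dt) * [p*0.000000 + (1-p)*0.000000] = 0.000000; exercise = 0.000000; V(3,3) = max -> 0.000000
  V(2,0) = exp(-r*dt) * [p*23.728982 + (1-p)*9.102690] = 16.026994; exercise = 15.507056; V(2,0) = max -> 16.026994
  V(2,1) = exp(-r*dt) * [p*9.102690 + (1-p)*1.564148] = 5.165092; exercise = 3.260000; V(2,1) = max -> 5.165092
  V(2,2) = exp(-r*dt) * [p*1.564148 + (1-p)*0.000000] = 0.750478; exercise = 0.000000; V(2,2) = max -> 0.750478
  V(1,0) = exp(-r*dt) * [p*16.026994 + (1-p)*5.165092] = 10.323640; exercise = 8.841380; V(1,0) = max -> 10.323640
  V(1,1) = exp(-r*dt) * [p*5.165092 + (1-p)*0.750478] = 2.860910; exercise = 0.000000; V(1,1) = max -> 2.860910
  V(0,0) = exp(-r*dt) * [p*10.323640 + (1-p)*2.860910] = 6.412175; exercise = 3.260000; V(0,0) = max -> 6.412175


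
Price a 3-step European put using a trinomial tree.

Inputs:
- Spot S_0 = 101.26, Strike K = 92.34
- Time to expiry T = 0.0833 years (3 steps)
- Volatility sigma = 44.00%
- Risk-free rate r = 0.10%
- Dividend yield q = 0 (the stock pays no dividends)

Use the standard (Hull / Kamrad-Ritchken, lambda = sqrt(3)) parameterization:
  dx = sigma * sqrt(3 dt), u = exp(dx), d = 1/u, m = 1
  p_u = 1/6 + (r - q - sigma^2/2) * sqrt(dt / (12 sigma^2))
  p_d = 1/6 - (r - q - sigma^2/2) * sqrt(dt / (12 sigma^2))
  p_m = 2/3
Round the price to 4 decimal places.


Answer: Price = V(0,0) = 1.7860

Derivation:
dt = T/N = 0.027767; dx = sigma*sqrt(3*dt) = 0.126992
u = exp(dx) = 1.135408; d = 1/u = 0.880741
p_u = 0.156193, p_m = 0.666667, p_d = 0.177140
Discount per step: exp(-r*dt) = 0.999972
Stock lattice S(k, j) with j the centered position index:
  k=0: S(0,+0) = 101.2600
  k=1: S(1,-1) = 89.1838; S(1,+0) = 101.2600; S(1,+1) = 114.9714
  k=2: S(2,-2) = 78.5479; S(2,-1) = 89.1838; S(2,+0) = 101.2600; S(2,+1) = 114.9714; S(2,+2) = 130.5394
  k=3: S(3,-3) = 69.1803; S(3,-2) = 78.5479; S(3,-1) = 89.1838; S(3,+0) = 101.2600; S(3,+1) = 114.9714; S(3,+2) = 130.5394; S(3,+3) = 148.2154
Terminal payoffs V(N, j) = max(K - S_T, 0):
  V(3,-3) = 23.159675; V(3,-2) = 13.792137; V(3,-1) = 3.156164; V(3,+0) = 0.000000; V(3,+1) = 0.000000; V(3,+2) = 0.000000; V(3,+3) = 0.000000
Backward induction: V(k, j) = exp(-r*dt) * [p_u * V(k+1, j+1) + p_m * V(k+1, j) + p_d * V(k+1, j-1)]
  V(2,-2) = exp(-r*dt) * [p_u*3.156164 + p_m*13.792137 + p_d*23.159675] = 13.789851
  V(2,-1) = exp(-r*dt) * [p_u*0.000000 + p_m*3.156164 + p_d*13.792137] = 4.547122
  V(2,+0) = exp(-r*dt) * [p_u*0.000000 + p_m*0.000000 + p_d*3.156164] = 0.559067
  V(2,+1) = exp(-r*dt) * [p_u*0.000000 + p_m*0.000000 + p_d*0.000000] = 0.000000
  V(2,+2) = exp(-r*dt) * [p_u*0.000000 + p_m*0.000000 + p_d*0.000000] = 0.000000
  V(1,-1) = exp(-r*dt) * [p_u*0.559067 + p_m*4.547122 + p_d*13.789851] = 5.561317
  V(1,+0) = exp(-r*dt) * [p_u*0.000000 + p_m*0.559067 + p_d*4.547122] = 1.178156
  V(1,+1) = exp(-r*dt) * [p_u*0.000000 + p_m*0.000000 + p_d*0.559067] = 0.099030
  V(0,+0) = exp(-r*dt) * [p_u*0.099030 + p_m*1.178156 + p_d*5.561317] = 1.785987


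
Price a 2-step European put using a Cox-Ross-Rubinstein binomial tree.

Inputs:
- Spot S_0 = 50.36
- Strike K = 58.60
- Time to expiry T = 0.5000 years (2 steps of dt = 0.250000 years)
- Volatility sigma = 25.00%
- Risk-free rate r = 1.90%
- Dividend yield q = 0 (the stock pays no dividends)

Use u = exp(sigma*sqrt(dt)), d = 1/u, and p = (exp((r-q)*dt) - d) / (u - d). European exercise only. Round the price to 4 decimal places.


Answer: Price = V(0,0) = 9.1150

Derivation:
dt = T/N = 0.250000
u = exp(sigma*sqrt(dt)) = 1.133148; d = 1/u = 0.882497
p = (exp((r-q)*dt) - d) / (u - d) = 0.487786
Discount per step: exp(-r*dt) = 0.995261
Stock lattice S(k, i) with i counting down-moves:
  k=0: S(0,0) = 50.3600
  k=1: S(1,0) = 57.0654; S(1,1) = 44.4425
  k=2: S(2,0) = 64.6635; S(2,1) = 50.3600; S(2,2) = 39.2204
Terminal payoffs V(N, i) = max(K - S_T, 0):
  V(2,0) = 0.000000; V(2,1) = 8.240000; V(2,2) = 19.379593
Backward induction: V(k, i) = exp(-r*dt) * [p * V(k+1, i) + (1-p) * V(k+1, i+1)].
  V(1,0) = exp(-r*dt) * [p*0.000000 + (1-p)*8.240000] = 4.200640
  V(1,1) = exp(-r*dt) * [p*8.240000 + (1-p)*19.379593] = 13.879766
  V(0,0) = exp(-r*dt) * [p*4.200640 + (1-p)*13.879766] = 9.115022
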